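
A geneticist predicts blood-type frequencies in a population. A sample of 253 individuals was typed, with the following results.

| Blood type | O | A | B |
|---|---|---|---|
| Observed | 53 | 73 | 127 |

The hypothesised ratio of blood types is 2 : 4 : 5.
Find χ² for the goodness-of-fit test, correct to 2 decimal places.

6.24

Ratio total = 11. Expected counts: 253×2/11 = 46, 253×4/11 = 92, 253×5/11 = 115.
cat         O        E   (O−E)²/E
O          53       46      1.065
A          73       92      3.924
B         127      115      1.252
Sum = 6.24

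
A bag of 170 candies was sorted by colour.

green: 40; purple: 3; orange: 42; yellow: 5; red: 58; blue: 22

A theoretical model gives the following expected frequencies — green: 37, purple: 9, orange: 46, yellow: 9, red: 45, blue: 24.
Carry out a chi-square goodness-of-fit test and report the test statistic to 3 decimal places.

10.291

green: (40 − 37)²/37 = 9/37 = 0.2432
purple: (3 − 9)²/9 = 36/9 = 4.0000
orange: (42 − 46)²/46 = 16/46 = 0.3478
yellow: (5 − 9)²/9 = 16/9 = 1.7778
red: (58 − 45)²/45 = 169/45 = 3.7556
blue: (22 − 24)²/24 = 4/24 = 0.1667
Sum = 10.291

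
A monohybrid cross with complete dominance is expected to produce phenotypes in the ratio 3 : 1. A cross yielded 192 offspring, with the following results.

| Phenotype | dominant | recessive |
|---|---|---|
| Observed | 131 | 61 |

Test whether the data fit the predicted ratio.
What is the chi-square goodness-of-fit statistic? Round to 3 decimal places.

4.694

Ratio total = 4. Expected counts: 192×3/4 = 144, 192×1/4 = 48.
χ² = (131−144)²/144 + (61−48)²/48
   = 1.1736 + 3.5208
Sum = 4.694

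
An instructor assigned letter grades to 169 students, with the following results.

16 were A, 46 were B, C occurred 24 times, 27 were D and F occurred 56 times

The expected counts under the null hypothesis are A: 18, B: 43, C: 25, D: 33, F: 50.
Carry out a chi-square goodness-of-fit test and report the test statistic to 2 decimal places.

cat         O        E   (O−E)²/E
A          16       18      0.222
B          46       43      0.209
C          24       25      0.040
D          27       33      1.091
F          56       50      0.720
Sum = 2.28

2.28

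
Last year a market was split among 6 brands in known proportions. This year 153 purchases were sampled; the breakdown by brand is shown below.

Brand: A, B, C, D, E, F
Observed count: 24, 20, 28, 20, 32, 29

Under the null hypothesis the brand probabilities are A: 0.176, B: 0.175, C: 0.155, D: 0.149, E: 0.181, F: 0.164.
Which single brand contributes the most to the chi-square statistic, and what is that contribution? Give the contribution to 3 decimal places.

B, 1.714

Expected counts E_i = n·p_i: 153×0.176 = 26.928, 153×0.175 = 26.775, 153×0.155 = 23.715, 153×0.149 = 22.797, 153×0.181 = 27.693, 153×0.164 = 25.092.
A: (24 − 26.928)²/26.928 = 8.573184/26.928 = 0.3184
B: (20 − 26.775)²/26.775 = 45.900625/26.775 = 1.7143
C: (28 − 23.715)²/23.715 = 18.361225/23.715 = 0.7742
D: (20 − 22.797)²/22.797 = 7.823209/22.797 = 0.3432
E: (32 − 27.693)²/27.693 = 18.550249/27.693 = 0.6699
F: (29 − 25.092)²/25.092 = 15.272464/25.092 = 0.6087
The largest term is for B: 1.714.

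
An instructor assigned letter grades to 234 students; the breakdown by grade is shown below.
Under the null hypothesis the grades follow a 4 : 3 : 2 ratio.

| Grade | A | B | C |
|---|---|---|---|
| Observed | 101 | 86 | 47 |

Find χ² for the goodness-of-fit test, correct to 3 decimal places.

Ratio total = 9. Expected counts: 234×4/9 = 104, 234×3/9 = 78, 234×2/9 = 52.
cat         O        E   (O−E)²/E
A         101      104     0.0865
B          86       78     0.8205
C          47       52     0.4808
Sum = 1.388

1.388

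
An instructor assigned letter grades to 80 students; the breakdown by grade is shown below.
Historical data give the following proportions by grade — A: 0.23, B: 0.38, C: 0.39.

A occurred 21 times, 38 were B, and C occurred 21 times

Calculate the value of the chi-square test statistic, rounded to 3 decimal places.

Expected counts E_i = n·p_i: 80×0.23 = 18.4, 80×0.38 = 30.4, 80×0.39 = 31.2.
cat         O        E   (O−E)²/E
A          21     18.4     0.3674
B          38     30.4     1.9000
C          21     31.2     3.3346
Sum = 5.602

5.602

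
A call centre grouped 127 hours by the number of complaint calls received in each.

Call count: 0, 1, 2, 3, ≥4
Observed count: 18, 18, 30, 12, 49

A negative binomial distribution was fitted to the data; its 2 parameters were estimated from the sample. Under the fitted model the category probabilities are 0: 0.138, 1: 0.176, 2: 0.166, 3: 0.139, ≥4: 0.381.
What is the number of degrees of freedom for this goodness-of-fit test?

There are k = 5 categories and 2 parameters estimated from the data, so df = 5 − 1 − 2 = 2.

2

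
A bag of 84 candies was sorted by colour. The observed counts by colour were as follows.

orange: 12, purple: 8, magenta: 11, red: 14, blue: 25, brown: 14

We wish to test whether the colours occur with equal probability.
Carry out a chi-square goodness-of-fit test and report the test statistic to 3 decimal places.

12.143

Expected count for each of the 6 categories: 84/6 = 14.
cat          O        E   (O−E)²/E
orange      12       14     0.2857
purple       8       14     2.5714
magenta     11       14     0.6429
red         14       14     0.0000
blue        25       14     8.6429
brown       14       14     0.0000
Sum = 12.143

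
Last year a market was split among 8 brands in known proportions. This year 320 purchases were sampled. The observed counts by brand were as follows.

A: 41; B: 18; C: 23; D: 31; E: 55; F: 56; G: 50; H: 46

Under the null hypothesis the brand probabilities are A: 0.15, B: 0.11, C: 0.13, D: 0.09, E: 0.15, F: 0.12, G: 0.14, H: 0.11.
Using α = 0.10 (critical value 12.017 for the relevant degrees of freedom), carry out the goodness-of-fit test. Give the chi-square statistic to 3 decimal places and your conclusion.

Expected counts E_i = n·p_i: 320×0.15 = 48, 320×0.11 = 35.2, 320×0.13 = 41.6, 320×0.09 = 28.8, 320×0.15 = 48, 320×0.12 = 38.4, 320×0.14 = 44.8, 320×0.11 = 35.2.
χ² = (41−48)²/48 + (18−35.2)²/35.2 + (23−41.6)²/41.6 + (31−28.8)²/28.8 + (55−48)²/48 + (56−38.4)²/38.4 + (50−44.8)²/44.8 + (46−35.2)²/35.2
   = 1.0208 + 8.4045 + 8.3163 + 0.1681 + 1.0208 + 8.0667 + 0.6036 + 3.3136
Sum = 30.914
df = 7. Since 30.914 > 12.017, we reject H₀.

30.914; reject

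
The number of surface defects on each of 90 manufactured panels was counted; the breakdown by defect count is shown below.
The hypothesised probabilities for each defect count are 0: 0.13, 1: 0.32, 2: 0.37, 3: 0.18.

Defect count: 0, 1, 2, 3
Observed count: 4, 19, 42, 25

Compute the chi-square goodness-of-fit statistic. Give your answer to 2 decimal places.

Expected counts E_i = n·p_i: 90×0.13 = 11.7, 90×0.32 = 28.8, 90×0.37 = 33.3, 90×0.18 = 16.2.
χ² = (4−11.7)²/11.7 + (19−28.8)²/28.8 + (42−33.3)²/33.3 + (25−16.2)²/16.2
   = 5.068 + 3.335 + 2.273 + 4.780
Sum = 15.46

15.46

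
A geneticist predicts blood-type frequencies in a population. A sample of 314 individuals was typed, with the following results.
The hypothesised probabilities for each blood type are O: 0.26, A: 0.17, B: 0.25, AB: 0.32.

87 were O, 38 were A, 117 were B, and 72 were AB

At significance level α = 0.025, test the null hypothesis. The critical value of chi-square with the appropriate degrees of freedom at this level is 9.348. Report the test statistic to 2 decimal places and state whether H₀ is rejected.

31.74; reject

Expected counts E_i = n·p_i: 314×0.26 = 81.64, 314×0.17 = 53.38, 314×0.25 = 78.5, 314×0.32 = 100.48.
χ² = (87−81.64)²/81.64 + (38−53.38)²/53.38 + (117−78.5)²/78.5 + (72−100.48)²/100.48
   = 0.352 + 4.431 + 18.882 + 8.072
Sum = 31.74
df = 3. Since 31.74 > 9.348, we reject H₀.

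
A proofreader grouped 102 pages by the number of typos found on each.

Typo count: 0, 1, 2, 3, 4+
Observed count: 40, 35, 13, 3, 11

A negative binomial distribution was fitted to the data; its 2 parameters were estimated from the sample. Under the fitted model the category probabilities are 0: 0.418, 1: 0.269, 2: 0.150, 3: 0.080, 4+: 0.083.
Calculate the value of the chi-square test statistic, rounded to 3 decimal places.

6.614

Expected counts E_i = n·p_i: 102×0.418 = 42.636, 102×0.269 = 27.438, 102×0.150 = 15.3, 102×0.080 = 8.16, 102×0.083 = 8.466.
cat         O        E   (O−E)²/E
0          40   42.636     0.1630
1          35   27.438     2.0841
2          13     15.3     0.3458
3           3     8.16     3.2629
4+         11    8.466     0.7585
Sum = 6.614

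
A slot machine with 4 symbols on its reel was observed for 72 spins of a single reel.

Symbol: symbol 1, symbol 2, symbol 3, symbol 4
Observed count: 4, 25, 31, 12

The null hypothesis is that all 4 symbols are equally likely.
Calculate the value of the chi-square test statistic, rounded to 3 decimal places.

25.000

Under H₀ each category has probability 1/4, so each expected count is 72/4 = 18.
χ² = (4−18)²/18 + (25−18)²/18 + (31−18)²/18 + (12−18)²/18
   = 10.8889 + 2.7222 + 9.3889 + 2.0000
Sum = 25.000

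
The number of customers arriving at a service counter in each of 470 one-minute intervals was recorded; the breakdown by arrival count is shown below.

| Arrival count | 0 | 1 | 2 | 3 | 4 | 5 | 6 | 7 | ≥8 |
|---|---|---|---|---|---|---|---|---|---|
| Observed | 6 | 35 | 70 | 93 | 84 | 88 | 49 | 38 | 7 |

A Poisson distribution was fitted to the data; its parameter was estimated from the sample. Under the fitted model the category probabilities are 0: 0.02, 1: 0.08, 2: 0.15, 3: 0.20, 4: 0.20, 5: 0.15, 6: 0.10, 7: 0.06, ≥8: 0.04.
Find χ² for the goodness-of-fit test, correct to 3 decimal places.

Expected counts E_i = n·p_i: 470×0.02 = 9.4, 470×0.08 = 37.6, 470×0.15 = 70.5, 470×0.20 = 94, 470×0.20 = 94, 470×0.15 = 70.5, 470×0.10 = 47, 470×0.06 = 28.2, 470×0.04 = 18.8.
0: (6 − 9.4)²/9.4 = 11.56/9.4 = 1.2298
1: (35 − 37.6)²/37.6 = 6.76/37.6 = 0.1798
2: (70 − 70.5)²/70.5 = 0.25/70.5 = 0.0035
3: (93 − 94)²/94 = 1/94 = 0.0106
4: (84 − 94)²/94 = 100/94 = 1.0638
5: (88 − 70.5)²/70.5 = 306.25/70.5 = 4.3440
6: (49 − 47)²/47 = 4/47 = 0.0851
7: (38 − 28.2)²/28.2 = 96.04/28.2 = 3.4057
≥8: (7 − 18.8)²/18.8 = 139.24/18.8 = 7.4064
Sum = 17.729

17.729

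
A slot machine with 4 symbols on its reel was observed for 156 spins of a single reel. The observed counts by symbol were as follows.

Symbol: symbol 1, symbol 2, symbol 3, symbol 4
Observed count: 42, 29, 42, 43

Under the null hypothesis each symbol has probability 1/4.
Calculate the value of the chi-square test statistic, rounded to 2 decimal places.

3.44

Under H₀ each category has probability 1/4, so each expected count is 156/4 = 39.
symbol 1: (42 − 39)²/39 = 9/39 = 0.231
symbol 2: (29 − 39)²/39 = 100/39 = 2.564
symbol 3: (42 − 39)²/39 = 9/39 = 0.231
symbol 4: (43 − 39)²/39 = 16/39 = 0.410
Sum = 3.44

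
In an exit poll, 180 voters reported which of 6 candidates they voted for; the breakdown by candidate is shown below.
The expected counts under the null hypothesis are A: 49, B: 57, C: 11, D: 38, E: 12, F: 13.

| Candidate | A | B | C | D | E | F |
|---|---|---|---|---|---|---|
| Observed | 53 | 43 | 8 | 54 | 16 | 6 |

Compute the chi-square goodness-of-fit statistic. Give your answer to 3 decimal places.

χ² = (53−49)²/49 + (43−57)²/57 + (8−11)²/11 + (54−38)²/38 + (16−12)²/12 + (6−13)²/13
   = 0.3265 + 3.4386 + 0.8182 + 6.7368 + 1.3333 + 3.7692
Sum = 16.423

16.423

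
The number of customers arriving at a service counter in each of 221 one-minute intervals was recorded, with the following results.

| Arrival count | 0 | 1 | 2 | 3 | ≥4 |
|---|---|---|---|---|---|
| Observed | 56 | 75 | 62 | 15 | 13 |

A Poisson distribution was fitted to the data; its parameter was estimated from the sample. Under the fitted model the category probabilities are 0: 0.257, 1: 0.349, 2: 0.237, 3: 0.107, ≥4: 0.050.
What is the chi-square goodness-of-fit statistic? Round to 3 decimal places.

5.344

Expected counts E_i = n·p_i: 221×0.257 = 56.797, 221×0.349 = 77.129, 221×0.237 = 52.377, 221×0.107 = 23.647, 221×0.050 = 11.05.
0: (56 − 56.797)²/56.797 = 0.635209/56.797 = 0.0112
1: (75 − 77.129)²/77.129 = 4.532641/77.129 = 0.0588
2: (62 − 52.377)²/52.377 = 92.602129/52.377 = 1.7680
3: (15 − 23.647)²/23.647 = 74.770609/23.647 = 3.1619
≥4: (13 − 11.05)²/11.05 = 3.8025/11.05 = 0.3441
Sum = 5.344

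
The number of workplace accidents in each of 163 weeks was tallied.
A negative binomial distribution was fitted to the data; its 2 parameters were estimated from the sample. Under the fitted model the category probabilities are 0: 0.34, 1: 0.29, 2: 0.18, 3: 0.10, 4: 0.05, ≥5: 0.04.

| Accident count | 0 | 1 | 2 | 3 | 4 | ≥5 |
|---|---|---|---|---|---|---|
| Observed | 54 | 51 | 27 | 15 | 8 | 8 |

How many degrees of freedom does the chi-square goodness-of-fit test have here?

There are k = 6 categories and 2 parameters estimated from the data, so df = 6 − 1 − 2 = 3.

3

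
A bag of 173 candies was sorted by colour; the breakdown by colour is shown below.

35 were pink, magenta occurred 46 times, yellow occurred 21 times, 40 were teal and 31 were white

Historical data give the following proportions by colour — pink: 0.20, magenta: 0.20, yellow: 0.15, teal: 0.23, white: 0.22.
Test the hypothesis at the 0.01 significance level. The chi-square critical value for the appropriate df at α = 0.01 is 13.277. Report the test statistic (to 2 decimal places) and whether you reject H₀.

6.02; do not reject

Expected counts E_i = n·p_i: 173×0.20 = 34.6, 173×0.20 = 34.6, 173×0.15 = 25.95, 173×0.23 = 39.79, 173×0.22 = 38.06.
pink: (35 − 34.6)²/34.6 = 0.16/34.6 = 0.005
magenta: (46 − 34.6)²/34.6 = 129.96/34.6 = 3.756
yellow: (21 − 25.95)²/25.95 = 24.5025/25.95 = 0.944
teal: (40 − 39.79)²/39.79 = 0.0441/39.79 = 0.001
white: (31 − 38.06)²/38.06 = 49.8436/38.06 = 1.310
Sum = 6.02
df = 4. Since 6.02 < 13.277, we do not reject H₀.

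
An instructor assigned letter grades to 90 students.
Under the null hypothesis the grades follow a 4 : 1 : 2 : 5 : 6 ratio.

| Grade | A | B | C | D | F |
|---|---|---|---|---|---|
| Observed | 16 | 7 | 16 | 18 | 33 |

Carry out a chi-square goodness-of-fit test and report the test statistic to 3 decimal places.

Ratio total = 18. Expected counts: 90×4/18 = 20, 90×1/18 = 5, 90×2/18 = 10, 90×5/18 = 25, 90×6/18 = 30.
cat         O        E   (O−E)²/E
A          16       20     0.8000
B           7        5     0.8000
C          16       10     3.6000
D          18       25     1.9600
F          33       30     0.3000
Sum = 7.460

7.460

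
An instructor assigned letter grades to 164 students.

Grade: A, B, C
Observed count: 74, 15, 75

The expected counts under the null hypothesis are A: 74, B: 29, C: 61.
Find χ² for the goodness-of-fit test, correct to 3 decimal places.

9.972

A: (74 − 74)²/74 = 0/74 = 0.0000
B: (15 − 29)²/29 = 196/29 = 6.7586
C: (75 − 61)²/61 = 196/61 = 3.2131
Sum = 9.972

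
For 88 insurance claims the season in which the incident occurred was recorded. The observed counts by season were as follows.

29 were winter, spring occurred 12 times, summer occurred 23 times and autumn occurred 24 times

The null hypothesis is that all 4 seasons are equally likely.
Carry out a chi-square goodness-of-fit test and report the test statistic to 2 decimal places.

Expected count for each of the 4 categories: 88/4 = 22.
χ² = (29−22)²/22 + (12−22)²/22 + (23−22)²/22 + (24−22)²/22
   = 2.227 + 4.545 + 0.045 + 0.182
Sum = 7.00

7.00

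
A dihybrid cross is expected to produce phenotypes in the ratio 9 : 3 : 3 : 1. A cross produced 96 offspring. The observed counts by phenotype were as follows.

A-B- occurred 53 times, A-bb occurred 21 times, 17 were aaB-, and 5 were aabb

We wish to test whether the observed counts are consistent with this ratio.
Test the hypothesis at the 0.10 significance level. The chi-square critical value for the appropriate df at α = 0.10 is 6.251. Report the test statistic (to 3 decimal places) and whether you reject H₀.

Ratio total = 16. Expected counts: 96×9/16 = 54, 96×3/16 = 18, 96×3/16 = 18, 96×1/16 = 6.
χ² = (53−54)²/54 + (21−18)²/18 + (17−18)²/18 + (5−6)²/6
   = 0.0185 + 0.5000 + 0.0556 + 0.1667
Sum = 0.741
df = 3. Since 0.741 < 6.251, we do not reject H₀.

0.741; do not reject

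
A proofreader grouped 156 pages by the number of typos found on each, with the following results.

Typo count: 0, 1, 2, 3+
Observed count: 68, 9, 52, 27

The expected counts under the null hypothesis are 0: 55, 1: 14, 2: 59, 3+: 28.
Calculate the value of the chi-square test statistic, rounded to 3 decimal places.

5.725

cat         O        E   (O−E)²/E
0          68       55     3.0727
1           9       14     1.7857
2          52       59     0.8305
3+         27       28     0.0357
Sum = 5.725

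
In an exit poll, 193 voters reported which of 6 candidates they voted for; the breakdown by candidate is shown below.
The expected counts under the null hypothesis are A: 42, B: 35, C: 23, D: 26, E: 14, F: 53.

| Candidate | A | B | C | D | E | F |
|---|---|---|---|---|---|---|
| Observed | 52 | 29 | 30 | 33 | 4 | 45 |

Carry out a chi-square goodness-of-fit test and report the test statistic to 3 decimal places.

15.775

cat         O        E   (O−E)²/E
A          52       42     2.3810
B          29       35     1.0286
C          30       23     2.1304
D          33       26     1.8846
E           4       14     7.1429
F          45       53     1.2075
Sum = 15.775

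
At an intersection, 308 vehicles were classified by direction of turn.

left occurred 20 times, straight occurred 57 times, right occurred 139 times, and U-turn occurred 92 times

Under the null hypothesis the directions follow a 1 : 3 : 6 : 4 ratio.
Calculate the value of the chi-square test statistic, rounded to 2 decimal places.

Ratio total = 14. Expected counts: 308×1/14 = 22, 308×3/14 = 66, 308×6/14 = 132, 308×4/14 = 88.
left: (20 − 22)²/22 = 4/22 = 0.182
straight: (57 − 66)²/66 = 81/66 = 1.227
right: (139 − 132)²/132 = 49/132 = 0.371
U-turn: (92 − 88)²/88 = 16/88 = 0.182
Sum = 1.96

1.96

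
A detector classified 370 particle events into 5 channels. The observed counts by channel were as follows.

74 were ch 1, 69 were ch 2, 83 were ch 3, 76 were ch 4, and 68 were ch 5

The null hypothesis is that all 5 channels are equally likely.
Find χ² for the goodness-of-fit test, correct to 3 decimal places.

1.973

Expected count for each of the 5 categories: 370/5 = 74.
χ² = (74−74)²/74 + (69−74)²/74 + (83−74)²/74 + (76−74)²/74 + (68−74)²/74
   = 0.0000 + 0.3378 + 1.0946 + 0.0541 + 0.4865
Sum = 1.973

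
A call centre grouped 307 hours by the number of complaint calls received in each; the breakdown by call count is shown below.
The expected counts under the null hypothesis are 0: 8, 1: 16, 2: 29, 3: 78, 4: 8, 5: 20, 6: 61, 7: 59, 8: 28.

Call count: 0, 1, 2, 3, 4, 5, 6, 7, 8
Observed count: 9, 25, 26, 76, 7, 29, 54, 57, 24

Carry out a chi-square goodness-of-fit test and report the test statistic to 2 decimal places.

0: (9 − 8)²/8 = 1/8 = 0.125
1: (25 − 16)²/16 = 81/16 = 5.063
2: (26 − 29)²/29 = 9/29 = 0.310
3: (76 − 78)²/78 = 4/78 = 0.051
4: (7 − 8)²/8 = 1/8 = 0.125
5: (29 − 20)²/20 = 81/20 = 4.050
6: (54 − 61)²/61 = 49/61 = 0.803
7: (57 − 59)²/59 = 4/59 = 0.068
8: (24 − 28)²/28 = 16/28 = 0.571
Sum = 11.17

11.17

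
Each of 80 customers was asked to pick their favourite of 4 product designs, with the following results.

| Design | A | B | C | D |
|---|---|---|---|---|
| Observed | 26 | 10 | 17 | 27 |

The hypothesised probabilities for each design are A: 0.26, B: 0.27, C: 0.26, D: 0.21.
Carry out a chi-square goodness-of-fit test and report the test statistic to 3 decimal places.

Expected counts E_i = n·p_i: 80×0.26 = 20.8, 80×0.27 = 21.6, 80×0.26 = 20.8, 80×0.21 = 16.8.
χ² = (26−20.8)²/20.8 + (10−21.6)²/21.6 + (17−20.8)²/20.8 + (27−16.8)²/16.8
   = 1.3000 + 6.2296 + 0.6942 + 6.1929
Sum = 14.417

14.417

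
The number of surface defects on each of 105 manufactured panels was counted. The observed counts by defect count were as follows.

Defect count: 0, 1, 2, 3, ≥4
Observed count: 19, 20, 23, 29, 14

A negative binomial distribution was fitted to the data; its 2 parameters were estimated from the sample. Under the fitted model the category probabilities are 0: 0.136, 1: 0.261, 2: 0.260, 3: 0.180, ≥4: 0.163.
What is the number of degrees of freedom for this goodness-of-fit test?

There are k = 5 categories and 2 parameters estimated from the data, so df = 5 − 1 − 2 = 2.

2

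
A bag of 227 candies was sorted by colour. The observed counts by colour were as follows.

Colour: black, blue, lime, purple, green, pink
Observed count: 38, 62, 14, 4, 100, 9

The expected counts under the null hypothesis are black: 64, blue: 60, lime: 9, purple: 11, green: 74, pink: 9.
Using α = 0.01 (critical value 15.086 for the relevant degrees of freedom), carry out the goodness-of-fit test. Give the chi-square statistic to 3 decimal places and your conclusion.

cat         O        E   (O−E)²/E
black      38       64    10.5625
blue       62       60     0.0667
lime       14        9     2.7778
purple      4       11     4.4545
green     100       74     9.1351
pink        9        9     0.0000
Sum = 26.997
df = 5. Since 26.997 > 15.086, we reject H₀.

26.997; reject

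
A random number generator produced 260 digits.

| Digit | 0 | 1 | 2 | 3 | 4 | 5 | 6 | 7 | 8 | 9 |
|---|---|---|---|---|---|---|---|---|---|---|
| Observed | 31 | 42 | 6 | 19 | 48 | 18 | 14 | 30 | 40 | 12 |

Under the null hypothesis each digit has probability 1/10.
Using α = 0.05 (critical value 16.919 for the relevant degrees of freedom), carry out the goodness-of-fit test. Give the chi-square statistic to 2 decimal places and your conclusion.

Under H₀ each category has probability 1/10, so each expected count is 260/10 = 26.
cat         O        E   (O−E)²/E
0          31       26      0.962
1          42       26      9.846
2           6       26     15.385
3          19       26      1.885
4          48       26     18.615
5          18       26      2.462
6          14       26      5.538
7          30       26      0.615
8          40       26      7.538
9          12       26      7.538
Sum = 70.38
df = 9. Since 70.38 > 16.919, we reject H₀.

70.38; reject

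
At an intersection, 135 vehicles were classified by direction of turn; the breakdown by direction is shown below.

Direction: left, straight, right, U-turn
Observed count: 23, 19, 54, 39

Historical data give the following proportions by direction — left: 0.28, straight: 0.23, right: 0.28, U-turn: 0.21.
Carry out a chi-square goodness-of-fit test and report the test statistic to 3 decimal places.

21.415

Expected counts E_i = n·p_i: 135×0.28 = 37.8, 135×0.23 = 31.05, 135×0.28 = 37.8, 135×0.21 = 28.35.
left: (23 − 37.8)²/37.8 = 219.04/37.8 = 5.7947
straight: (19 − 31.05)²/31.05 = 145.2025/31.05 = 4.6764
right: (54 − 37.8)²/37.8 = 262.44/37.8 = 6.9429
U-turn: (39 − 28.35)²/28.35 = 113.4225/28.35 = 4.0008
Sum = 21.415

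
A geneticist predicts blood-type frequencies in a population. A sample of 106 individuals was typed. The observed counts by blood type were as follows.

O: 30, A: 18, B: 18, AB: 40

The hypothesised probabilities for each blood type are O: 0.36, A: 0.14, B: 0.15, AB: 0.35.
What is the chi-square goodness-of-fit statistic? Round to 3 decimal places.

2.922

Expected counts E_i = n·p_i: 106×0.36 = 38.16, 106×0.14 = 14.84, 106×0.15 = 15.9, 106×0.35 = 37.1.
O: (30 − 38.16)²/38.16 = 66.5856/38.16 = 1.7449
A: (18 − 14.84)²/14.84 = 9.9856/14.84 = 0.6729
B: (18 − 15.9)²/15.9 = 4.41/15.9 = 0.2774
AB: (40 − 37.1)²/37.1 = 8.41/37.1 = 0.2267
Sum = 2.922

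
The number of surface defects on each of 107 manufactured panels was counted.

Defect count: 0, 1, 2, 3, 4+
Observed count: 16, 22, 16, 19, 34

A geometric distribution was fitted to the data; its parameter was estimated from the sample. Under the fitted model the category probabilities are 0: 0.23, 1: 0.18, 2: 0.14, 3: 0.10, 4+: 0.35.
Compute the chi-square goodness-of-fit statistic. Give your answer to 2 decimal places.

10.23

Expected counts E_i = n·p_i: 107×0.23 = 24.61, 107×0.18 = 19.26, 107×0.14 = 14.98, 107×0.10 = 10.7, 107×0.35 = 37.45.
cat         O        E   (O−E)²/E
0          16    24.61      3.012
1          22    19.26      0.390
2          16    14.98      0.069
3          19     10.7      6.438
4+         34    37.45      0.318
Sum = 10.23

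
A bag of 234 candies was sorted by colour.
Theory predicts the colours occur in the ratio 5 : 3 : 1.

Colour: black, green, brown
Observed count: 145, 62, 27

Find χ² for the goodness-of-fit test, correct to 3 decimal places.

5.051

Ratio total = 9. Expected counts: 234×5/9 = 130, 234×3/9 = 78, 234×1/9 = 26.
cat         O        E   (O−E)²/E
black     145      130     1.7308
green      62       78     3.2821
brown      27       26     0.0385
Sum = 5.051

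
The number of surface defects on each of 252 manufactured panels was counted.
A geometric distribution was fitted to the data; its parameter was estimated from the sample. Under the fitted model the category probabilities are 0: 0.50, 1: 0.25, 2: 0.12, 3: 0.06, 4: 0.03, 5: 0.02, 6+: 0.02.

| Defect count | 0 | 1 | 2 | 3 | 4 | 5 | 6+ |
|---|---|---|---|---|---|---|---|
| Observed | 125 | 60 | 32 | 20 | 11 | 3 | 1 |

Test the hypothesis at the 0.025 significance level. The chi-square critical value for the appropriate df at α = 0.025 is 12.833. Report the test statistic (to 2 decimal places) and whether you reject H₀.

7.46; do not reject

Expected counts E_i = n·p_i: 252×0.50 = 126, 252×0.25 = 63, 252×0.12 = 30.24, 252×0.06 = 15.12, 252×0.03 = 7.56, 252×0.02 = 5.04, 252×0.02 = 5.04.
cat         O        E   (O−E)²/E
0         125      126      0.008
1          60       63      0.143
2          32    30.24      0.102
3          20    15.12      1.575
4          11     7.56      1.565
5           3     5.04      0.826
6+          1     5.04      3.238
Sum = 7.46
df = 5. Since 7.46 < 12.833, we do not reject H₀.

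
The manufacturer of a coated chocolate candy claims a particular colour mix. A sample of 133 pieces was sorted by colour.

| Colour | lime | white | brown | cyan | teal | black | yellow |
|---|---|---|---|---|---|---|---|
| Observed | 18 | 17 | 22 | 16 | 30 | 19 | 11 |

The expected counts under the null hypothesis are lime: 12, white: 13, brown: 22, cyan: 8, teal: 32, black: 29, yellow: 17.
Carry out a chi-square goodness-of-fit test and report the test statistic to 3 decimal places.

17.922

cat         O        E   (O−E)²/E
lime       18       12     3.0000
white      17       13     1.2308
brown      22       22     0.0000
cyan       16        8     8.0000
teal       30       32     0.1250
black      19       29     3.4483
yellow     11       17     2.1176
Sum = 17.922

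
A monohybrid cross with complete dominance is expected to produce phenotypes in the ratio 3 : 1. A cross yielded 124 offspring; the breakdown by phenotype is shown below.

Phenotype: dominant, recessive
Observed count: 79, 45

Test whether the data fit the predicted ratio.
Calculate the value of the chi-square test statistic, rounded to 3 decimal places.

Ratio total = 4. Expected counts: 124×3/4 = 93, 124×1/4 = 31.
cat            O        E   (O−E)²/E
dominant      79       93     2.1075
recessive     45       31     6.3226
Sum = 8.430

8.430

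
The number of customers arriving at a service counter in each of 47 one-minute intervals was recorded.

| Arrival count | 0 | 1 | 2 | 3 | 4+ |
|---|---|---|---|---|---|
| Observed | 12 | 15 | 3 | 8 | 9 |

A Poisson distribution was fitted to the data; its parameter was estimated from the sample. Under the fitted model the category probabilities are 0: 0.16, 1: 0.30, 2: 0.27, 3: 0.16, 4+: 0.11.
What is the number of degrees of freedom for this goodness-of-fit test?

There are k = 5 categories and 1 parameter estimated from the data, so df = 5 − 1 − 1 = 3.

3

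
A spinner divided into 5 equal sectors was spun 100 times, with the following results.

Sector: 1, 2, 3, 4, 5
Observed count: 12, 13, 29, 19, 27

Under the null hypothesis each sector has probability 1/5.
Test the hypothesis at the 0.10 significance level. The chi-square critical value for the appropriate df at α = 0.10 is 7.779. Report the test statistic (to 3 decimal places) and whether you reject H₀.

12.200; reject

Under H₀ each category has probability 1/5, so each expected count is 100/5 = 20.
cat         O        E   (O−E)²/E
1          12       20     3.2000
2          13       20     2.4500
3          29       20     4.0500
4          19       20     0.0500
5          27       20     2.4500
Sum = 12.200
df = 4. Since 12.200 > 7.779, we reject H₀.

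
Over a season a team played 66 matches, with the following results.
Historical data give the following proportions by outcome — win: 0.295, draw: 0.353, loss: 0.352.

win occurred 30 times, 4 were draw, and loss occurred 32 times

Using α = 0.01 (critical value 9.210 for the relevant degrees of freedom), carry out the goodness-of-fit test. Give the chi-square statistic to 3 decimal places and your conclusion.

Expected counts E_i = n·p_i: 66×0.295 = 19.47, 66×0.353 = 23.298, 66×0.352 = 23.232.
cat         O        E   (O−E)²/E
win        30    19.47     5.6950
draw        4   23.298    15.9848
loss       32   23.232     3.3091
Sum = 24.989
df = 2. Since 24.989 > 9.210, we reject H₀.

24.989; reject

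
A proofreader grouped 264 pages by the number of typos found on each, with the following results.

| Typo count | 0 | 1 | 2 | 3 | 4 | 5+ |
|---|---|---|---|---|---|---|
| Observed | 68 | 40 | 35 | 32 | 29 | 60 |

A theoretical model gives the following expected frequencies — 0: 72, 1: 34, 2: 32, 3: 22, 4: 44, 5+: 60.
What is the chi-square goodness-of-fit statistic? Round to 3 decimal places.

11.221

cat         O        E   (O−E)²/E
0          68       72     0.2222
1          40       34     1.0588
2          35       32     0.2813
3          32       22     4.5455
4          29       44     5.1136
5+         60       60     0.0000
Sum = 11.221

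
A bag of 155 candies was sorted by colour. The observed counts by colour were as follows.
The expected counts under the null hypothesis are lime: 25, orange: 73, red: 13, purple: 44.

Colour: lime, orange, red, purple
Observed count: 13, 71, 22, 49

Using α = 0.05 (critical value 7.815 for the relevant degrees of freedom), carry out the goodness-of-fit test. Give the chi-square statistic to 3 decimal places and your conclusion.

cat         O        E   (O−E)²/E
lime       13       25     5.7600
orange     71       73     0.0548
red        22       13     6.2308
purple     49       44     0.5682
Sum = 12.614
df = 3. Since 12.614 > 7.815, we reject H₀.

12.614; reject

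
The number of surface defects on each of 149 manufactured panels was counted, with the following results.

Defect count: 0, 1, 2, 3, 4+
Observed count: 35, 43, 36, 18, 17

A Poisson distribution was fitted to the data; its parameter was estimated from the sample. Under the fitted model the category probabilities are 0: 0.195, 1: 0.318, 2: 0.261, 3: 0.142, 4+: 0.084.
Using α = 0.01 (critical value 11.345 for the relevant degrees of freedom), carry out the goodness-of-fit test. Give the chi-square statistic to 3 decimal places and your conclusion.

Expected counts E_i = n·p_i: 149×0.195 = 29.055, 149×0.318 = 47.382, 149×0.261 = 38.889, 149×0.142 = 21.158, 149×0.084 = 12.516.
χ² = (35−29.055)²/29.055 + (43−47.382)²/47.382 + (36−38.889)²/38.889 + (18−21.158)²/21.158 + (17−12.516)²/12.516
   = 1.2164 + 0.4053 + 0.2146 + 0.4714 + 1.6064
Sum = 3.914
df = 3. Since 3.914 < 11.345, we do not reject H₀.

3.914; do not reject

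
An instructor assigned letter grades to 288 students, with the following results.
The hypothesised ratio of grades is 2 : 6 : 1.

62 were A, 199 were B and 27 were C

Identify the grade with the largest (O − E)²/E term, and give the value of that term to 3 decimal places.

Ratio total = 9. Expected counts: 288×2/9 = 64, 288×6/9 = 192, 288×1/9 = 32.
A: (62 − 64)²/64 = 4/64 = 0.0625
B: (199 − 192)²/192 = 49/192 = 0.2552
C: (27 − 32)²/32 = 25/32 = 0.7813
The largest term is for C: 0.781.

C, 0.781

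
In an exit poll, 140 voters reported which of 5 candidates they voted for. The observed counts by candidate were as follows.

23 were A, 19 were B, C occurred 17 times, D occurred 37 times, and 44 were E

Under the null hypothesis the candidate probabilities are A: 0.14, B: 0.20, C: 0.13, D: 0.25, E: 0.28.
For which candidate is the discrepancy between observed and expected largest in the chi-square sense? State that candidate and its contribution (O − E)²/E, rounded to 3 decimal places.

Expected counts E_i = n·p_i: 140×0.14 = 19.6, 140×0.20 = 28, 140×0.13 = 18.2, 140×0.25 = 35, 140×0.28 = 39.2.
cat         O        E   (O−E)²/E
A          23     19.6     0.5898
B          19       28     2.8929
C          17     18.2     0.0791
D          37       35     0.1143
E          44     39.2     0.5878
The largest term is for B: 2.893.

B, 2.893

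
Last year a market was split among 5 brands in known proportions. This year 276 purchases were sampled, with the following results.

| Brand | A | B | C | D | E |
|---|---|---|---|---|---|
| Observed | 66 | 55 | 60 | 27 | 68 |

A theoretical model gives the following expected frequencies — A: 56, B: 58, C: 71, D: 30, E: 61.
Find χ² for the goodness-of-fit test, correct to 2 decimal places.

4.75

A: (66 − 56)²/56 = 100/56 = 1.786
B: (55 − 58)²/58 = 9/58 = 0.155
C: (60 − 71)²/71 = 121/71 = 1.704
D: (27 − 30)²/30 = 9/30 = 0.300
E: (68 − 61)²/61 = 49/61 = 0.803
Sum = 4.75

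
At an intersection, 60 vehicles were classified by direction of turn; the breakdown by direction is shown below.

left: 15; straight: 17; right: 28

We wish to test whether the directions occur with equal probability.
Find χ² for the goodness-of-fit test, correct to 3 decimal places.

4.900

Expected count for each of the 3 categories: 60/3 = 20.
χ² = (15−20)²/20 + (17−20)²/20 + (28−20)²/20
   = 1.2500 + 0.4500 + 3.2000
Sum = 4.900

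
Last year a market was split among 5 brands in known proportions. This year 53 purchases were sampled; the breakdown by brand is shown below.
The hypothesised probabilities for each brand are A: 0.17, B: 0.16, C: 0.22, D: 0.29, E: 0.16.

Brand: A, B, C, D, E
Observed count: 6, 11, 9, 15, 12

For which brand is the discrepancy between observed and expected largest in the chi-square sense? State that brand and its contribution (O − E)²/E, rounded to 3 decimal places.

Expected counts E_i = n·p_i: 53×0.17 = 9.01, 53×0.16 = 8.48, 53×0.22 = 11.66, 53×0.29 = 15.37, 53×0.16 = 8.48.
A: (6 − 9.01)²/9.01 = 9.0601/9.01 = 1.0056
B: (11 − 8.48)²/8.48 = 6.3504/8.48 = 0.7489
C: (9 − 11.66)²/11.66 = 7.0756/11.66 = 0.6068
D: (15 − 15.37)²/15.37 = 0.1369/15.37 = 0.0089
E: (12 − 8.48)²/8.48 = 12.3904/8.48 = 1.4611
The largest term is for E: 1.461.

E, 1.461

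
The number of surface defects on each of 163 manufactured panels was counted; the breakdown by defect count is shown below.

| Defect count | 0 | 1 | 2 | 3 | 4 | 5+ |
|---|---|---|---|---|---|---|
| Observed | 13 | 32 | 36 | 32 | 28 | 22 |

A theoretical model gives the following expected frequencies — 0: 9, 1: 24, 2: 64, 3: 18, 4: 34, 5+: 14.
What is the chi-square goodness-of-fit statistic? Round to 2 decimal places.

33.21

cat         O        E   (O−E)²/E
0          13        9      1.778
1          32       24      2.667
2          36       64     12.250
3          32       18     10.889
4          28       34      1.059
5+         22       14      4.571
Sum = 33.21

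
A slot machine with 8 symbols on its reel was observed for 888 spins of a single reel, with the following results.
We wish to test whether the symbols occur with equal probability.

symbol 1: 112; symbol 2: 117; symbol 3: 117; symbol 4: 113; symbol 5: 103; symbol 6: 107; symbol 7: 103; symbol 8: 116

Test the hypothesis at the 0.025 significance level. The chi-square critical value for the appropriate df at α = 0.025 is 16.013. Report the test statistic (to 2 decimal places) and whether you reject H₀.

Under H₀ each category has probability 1/8, so each expected count is 888/8 = 111.
χ² = (112−111)²/111 + (117−111)²/111 + (117−111)²/111 + (113−111)²/111 + (103−111)²/111 + (107−111)²/111 + (103−111)²/111 + (116−111)²/111
   = 0.009 + 0.324 + 0.324 + 0.036 + 0.577 + 0.144 + 0.577 + 0.225
Sum = 2.22
df = 7. Since 2.22 < 16.013, we do not reject H₀.

2.22; do not reject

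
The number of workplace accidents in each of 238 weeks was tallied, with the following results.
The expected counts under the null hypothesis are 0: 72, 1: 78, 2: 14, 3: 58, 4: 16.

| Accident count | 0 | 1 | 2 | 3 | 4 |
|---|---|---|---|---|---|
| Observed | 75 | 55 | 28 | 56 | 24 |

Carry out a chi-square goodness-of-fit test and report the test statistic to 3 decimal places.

0: (75 − 72)²/72 = 9/72 = 0.1250
1: (55 − 78)²/78 = 529/78 = 6.7821
2: (28 − 14)²/14 = 196/14 = 14.0000
3: (56 − 58)²/58 = 4/58 = 0.0690
4: (24 − 16)²/16 = 64/16 = 4.0000
Sum = 24.976

24.976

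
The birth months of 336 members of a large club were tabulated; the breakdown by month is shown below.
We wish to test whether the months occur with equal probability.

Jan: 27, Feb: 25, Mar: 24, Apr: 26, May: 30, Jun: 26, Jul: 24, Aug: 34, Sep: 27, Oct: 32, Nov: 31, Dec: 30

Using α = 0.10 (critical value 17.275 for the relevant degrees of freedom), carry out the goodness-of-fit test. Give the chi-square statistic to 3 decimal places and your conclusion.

4.286; do not reject

Under H₀ each category has probability 1/12, so each expected count is 336/12 = 28.
χ² = (27−28)²/28 + (25−28)²/28 + (24−28)²/28 + (26−28)²/28 + (30−28)²/28 + (26−28)²/28 + (24−28)²/28 + (34−28)²/28 + (27−28)²/28 + (32−28)²/28 + (31−28)²/28 + (30−28)²/28
   = 0.0357 + 0.3214 + 0.5714 + 0.1429 + 0.1429 + 0.1429 + 0.5714 + 1.2857 + 0.0357 + 0.5714 + 0.3214 + 0.1429
Sum = 4.286
df = 11. Since 4.286 < 17.275, we do not reject H₀.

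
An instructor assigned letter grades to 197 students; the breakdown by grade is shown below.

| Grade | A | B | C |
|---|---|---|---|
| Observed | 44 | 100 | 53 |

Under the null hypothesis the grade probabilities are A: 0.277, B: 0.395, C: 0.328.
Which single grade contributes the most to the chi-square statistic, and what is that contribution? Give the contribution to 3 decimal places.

B, 6.325

Expected counts E_i = n·p_i: 197×0.277 = 54.569, 197×0.395 = 77.815, 197×0.328 = 64.616.
χ² = (44−54.569)²/54.569 + (100−77.815)²/77.815 + (53−64.616)²/64.616
   = 2.0470 + 6.3249 + 2.0882
The largest term is for B: 6.325.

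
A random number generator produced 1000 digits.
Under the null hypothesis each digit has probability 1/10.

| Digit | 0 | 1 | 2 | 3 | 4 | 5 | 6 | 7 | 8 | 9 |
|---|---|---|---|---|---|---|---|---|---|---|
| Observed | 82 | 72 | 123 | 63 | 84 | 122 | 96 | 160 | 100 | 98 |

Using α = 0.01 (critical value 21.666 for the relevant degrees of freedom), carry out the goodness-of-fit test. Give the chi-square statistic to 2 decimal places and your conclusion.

Under H₀ each category has probability 1/10, so each expected count is 1000/10 = 100.
χ² = (82−100)²/100 + (72−100)²/100 + (123−100)²/100 + (63−100)²/100 + (84−100)²/100 + (122−100)²/100 + (96−100)²/100 + (160−100)²/100 + (100−100)²/100 + (98−100)²/100
   = 3.240 + 7.840 + 5.290 + 13.690 + 2.560 + 4.840 + 0.160 + 36.000 + 0.000 + 0.040
Sum = 73.66
df = 9. Since 73.66 > 21.666, we reject H₀.

73.66; reject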